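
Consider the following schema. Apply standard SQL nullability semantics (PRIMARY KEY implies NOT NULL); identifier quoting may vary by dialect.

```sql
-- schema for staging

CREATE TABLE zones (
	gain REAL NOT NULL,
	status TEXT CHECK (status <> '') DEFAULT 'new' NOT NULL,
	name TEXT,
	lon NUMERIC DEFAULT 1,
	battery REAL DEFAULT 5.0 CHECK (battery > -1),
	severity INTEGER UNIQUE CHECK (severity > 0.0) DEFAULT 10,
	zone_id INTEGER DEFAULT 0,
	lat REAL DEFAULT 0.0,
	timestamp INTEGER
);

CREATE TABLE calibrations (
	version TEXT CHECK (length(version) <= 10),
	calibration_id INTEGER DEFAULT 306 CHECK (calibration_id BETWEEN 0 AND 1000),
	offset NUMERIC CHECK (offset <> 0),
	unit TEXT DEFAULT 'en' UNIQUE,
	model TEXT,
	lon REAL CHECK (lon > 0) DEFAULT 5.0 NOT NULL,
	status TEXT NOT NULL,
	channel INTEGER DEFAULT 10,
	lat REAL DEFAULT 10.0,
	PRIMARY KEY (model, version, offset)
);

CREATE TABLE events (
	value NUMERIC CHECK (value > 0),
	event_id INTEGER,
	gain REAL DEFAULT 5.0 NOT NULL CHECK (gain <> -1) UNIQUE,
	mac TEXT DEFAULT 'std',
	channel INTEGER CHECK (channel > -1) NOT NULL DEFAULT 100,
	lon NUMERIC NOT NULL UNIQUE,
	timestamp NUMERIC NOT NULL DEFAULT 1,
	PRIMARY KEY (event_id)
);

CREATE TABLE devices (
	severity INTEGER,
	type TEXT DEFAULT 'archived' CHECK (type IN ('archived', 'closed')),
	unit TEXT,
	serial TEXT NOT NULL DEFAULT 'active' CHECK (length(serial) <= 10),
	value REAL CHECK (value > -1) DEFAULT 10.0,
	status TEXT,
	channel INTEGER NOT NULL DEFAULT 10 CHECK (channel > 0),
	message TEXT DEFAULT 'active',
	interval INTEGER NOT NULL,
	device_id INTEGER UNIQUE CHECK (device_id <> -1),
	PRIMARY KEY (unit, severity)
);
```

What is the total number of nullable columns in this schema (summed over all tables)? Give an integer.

18

zones: 7 nullable (name, lon, battery, severity, zone_id, lat, timestamp — PK none and explicit NOT NULL columns excluded).
calibrations: 4 nullable (calibration_id, unit, channel, lat — PK (model, version, offset) and explicit NOT NULL columns excluded).
events: 2 nullable (value, mac — PK (event_id) and explicit NOT NULL columns excluded).
devices: 5 nullable (type, value, status, message, device_id — PK (unit, severity) and explicit NOT NULL columns excluded).
Total: 7 + 4 + 2 + 5 = 18.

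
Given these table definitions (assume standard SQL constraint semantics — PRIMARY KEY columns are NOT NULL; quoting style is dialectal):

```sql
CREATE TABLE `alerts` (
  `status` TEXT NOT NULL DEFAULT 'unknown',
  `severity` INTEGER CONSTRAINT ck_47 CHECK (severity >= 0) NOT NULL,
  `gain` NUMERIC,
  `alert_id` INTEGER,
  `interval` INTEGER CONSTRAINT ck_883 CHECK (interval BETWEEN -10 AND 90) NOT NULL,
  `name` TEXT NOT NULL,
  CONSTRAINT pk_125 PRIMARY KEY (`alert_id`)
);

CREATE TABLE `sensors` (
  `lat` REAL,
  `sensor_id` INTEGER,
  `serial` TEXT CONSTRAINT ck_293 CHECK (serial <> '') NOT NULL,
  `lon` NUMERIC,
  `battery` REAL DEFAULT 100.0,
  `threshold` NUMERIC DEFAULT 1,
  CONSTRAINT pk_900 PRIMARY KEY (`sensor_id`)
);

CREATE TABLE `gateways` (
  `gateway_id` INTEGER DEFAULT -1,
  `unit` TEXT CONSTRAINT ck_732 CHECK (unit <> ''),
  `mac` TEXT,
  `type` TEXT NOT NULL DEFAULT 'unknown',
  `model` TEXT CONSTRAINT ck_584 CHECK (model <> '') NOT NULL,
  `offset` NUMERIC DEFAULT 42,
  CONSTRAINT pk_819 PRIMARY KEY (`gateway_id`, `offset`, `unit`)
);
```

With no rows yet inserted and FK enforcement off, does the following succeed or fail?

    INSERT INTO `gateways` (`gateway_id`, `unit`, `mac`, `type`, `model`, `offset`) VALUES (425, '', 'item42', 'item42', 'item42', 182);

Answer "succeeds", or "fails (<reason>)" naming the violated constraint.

fails (CHECK on unit)

The value '' for unit violates CHECK (unit <> '').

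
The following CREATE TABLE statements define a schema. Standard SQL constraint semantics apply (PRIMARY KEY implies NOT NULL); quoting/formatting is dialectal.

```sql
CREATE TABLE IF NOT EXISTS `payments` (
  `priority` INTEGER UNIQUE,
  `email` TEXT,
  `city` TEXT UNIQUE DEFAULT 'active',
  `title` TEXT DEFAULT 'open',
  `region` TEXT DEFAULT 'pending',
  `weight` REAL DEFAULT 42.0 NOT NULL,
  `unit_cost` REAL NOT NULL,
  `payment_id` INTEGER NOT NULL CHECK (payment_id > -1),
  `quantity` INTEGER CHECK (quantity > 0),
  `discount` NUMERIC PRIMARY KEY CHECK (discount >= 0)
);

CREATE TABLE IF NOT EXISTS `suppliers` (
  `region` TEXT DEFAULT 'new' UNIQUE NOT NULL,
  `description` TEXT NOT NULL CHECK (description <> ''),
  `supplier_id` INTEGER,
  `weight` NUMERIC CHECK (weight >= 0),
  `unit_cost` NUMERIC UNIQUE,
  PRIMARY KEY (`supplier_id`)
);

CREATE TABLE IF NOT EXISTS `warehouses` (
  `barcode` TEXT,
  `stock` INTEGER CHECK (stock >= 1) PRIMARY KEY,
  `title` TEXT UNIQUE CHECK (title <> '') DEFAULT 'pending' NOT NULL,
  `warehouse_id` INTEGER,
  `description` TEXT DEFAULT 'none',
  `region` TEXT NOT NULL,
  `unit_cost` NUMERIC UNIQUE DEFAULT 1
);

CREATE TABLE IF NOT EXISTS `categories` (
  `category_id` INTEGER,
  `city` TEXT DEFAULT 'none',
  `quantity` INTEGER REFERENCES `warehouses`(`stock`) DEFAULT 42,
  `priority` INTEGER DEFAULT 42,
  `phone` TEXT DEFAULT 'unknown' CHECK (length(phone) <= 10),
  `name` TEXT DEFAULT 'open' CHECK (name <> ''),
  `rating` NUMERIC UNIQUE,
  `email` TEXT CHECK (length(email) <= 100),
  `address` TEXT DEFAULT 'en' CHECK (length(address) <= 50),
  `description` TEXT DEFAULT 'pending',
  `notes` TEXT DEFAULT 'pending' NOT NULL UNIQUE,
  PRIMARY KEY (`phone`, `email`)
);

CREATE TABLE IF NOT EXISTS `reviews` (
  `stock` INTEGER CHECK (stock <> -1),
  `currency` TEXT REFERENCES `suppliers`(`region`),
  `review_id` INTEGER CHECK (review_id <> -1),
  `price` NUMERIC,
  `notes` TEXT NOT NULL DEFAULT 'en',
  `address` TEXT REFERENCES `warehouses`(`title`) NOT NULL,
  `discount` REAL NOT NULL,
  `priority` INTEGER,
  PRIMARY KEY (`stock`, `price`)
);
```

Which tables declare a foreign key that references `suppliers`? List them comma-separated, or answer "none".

reviews

- reviews.currency references suppliers(region).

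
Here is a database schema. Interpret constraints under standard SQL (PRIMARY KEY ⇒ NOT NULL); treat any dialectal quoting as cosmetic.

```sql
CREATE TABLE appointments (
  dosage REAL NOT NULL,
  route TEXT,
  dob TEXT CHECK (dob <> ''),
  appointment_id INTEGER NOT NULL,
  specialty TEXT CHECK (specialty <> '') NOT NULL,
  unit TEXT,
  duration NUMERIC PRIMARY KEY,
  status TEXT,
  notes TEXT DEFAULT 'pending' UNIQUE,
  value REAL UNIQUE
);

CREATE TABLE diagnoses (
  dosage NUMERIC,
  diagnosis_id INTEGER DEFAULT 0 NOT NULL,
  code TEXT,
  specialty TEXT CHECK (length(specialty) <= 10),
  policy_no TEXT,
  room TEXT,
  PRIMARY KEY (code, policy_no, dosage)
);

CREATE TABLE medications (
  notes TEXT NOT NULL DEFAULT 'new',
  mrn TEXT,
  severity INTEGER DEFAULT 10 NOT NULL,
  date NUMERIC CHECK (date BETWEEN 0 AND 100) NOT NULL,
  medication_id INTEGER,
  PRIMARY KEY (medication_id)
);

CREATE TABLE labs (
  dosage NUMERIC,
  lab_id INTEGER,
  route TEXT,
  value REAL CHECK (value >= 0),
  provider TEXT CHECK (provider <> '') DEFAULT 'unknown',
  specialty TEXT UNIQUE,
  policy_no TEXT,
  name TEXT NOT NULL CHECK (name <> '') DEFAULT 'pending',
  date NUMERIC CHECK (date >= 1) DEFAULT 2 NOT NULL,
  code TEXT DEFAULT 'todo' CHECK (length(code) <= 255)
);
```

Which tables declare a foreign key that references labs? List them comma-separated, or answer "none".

No REFERENCES clause anywhere in the schema names labs.

none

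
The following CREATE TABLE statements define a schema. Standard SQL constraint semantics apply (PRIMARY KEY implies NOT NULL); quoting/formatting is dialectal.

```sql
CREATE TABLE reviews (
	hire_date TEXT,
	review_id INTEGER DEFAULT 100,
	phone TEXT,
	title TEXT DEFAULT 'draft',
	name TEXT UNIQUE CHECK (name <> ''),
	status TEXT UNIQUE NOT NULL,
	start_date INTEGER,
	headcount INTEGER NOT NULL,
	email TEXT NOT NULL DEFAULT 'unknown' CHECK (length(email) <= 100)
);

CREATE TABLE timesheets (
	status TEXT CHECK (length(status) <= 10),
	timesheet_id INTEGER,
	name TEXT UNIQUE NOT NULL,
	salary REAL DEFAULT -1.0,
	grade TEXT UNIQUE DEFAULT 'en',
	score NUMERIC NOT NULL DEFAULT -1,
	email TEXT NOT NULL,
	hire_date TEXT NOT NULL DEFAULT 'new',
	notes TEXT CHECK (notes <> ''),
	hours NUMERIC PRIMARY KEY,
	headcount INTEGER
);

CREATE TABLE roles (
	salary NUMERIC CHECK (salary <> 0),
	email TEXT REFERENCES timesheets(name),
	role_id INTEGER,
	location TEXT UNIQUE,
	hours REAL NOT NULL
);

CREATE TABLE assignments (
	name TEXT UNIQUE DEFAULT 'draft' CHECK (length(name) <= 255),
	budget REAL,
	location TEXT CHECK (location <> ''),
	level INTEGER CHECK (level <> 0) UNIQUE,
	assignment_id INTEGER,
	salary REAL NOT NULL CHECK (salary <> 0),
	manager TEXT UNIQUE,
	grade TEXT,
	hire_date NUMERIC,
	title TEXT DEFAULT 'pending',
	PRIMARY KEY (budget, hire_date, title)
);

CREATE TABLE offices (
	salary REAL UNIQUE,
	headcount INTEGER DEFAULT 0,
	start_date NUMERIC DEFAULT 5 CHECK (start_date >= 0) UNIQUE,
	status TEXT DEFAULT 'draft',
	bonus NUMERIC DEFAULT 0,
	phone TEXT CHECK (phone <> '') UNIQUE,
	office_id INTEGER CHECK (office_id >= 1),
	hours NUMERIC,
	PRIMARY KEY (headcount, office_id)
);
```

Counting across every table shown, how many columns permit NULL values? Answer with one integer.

28

reviews: 6 nullable (hire_date, review_id, phone, title, name, start_date — PK none and explicit NOT NULL columns excluded).
timesheets: 6 nullable (status, timesheet_id, salary, grade, notes, headcount — PK (hours) and explicit NOT NULL columns excluded).
roles: 4 nullable (salary, email, role_id, location — PK none and explicit NOT NULL columns excluded).
assignments: 6 nullable (name, location, level, assignment_id, manager, grade — PK (budget, hire_date, title) and explicit NOT NULL columns excluded).
offices: 6 nullable (salary, start_date, status, bonus, phone, hours — PK (headcount, office_id) and explicit NOT NULL columns excluded).
Total: 6 + 6 + 4 + 6 + 6 = 28.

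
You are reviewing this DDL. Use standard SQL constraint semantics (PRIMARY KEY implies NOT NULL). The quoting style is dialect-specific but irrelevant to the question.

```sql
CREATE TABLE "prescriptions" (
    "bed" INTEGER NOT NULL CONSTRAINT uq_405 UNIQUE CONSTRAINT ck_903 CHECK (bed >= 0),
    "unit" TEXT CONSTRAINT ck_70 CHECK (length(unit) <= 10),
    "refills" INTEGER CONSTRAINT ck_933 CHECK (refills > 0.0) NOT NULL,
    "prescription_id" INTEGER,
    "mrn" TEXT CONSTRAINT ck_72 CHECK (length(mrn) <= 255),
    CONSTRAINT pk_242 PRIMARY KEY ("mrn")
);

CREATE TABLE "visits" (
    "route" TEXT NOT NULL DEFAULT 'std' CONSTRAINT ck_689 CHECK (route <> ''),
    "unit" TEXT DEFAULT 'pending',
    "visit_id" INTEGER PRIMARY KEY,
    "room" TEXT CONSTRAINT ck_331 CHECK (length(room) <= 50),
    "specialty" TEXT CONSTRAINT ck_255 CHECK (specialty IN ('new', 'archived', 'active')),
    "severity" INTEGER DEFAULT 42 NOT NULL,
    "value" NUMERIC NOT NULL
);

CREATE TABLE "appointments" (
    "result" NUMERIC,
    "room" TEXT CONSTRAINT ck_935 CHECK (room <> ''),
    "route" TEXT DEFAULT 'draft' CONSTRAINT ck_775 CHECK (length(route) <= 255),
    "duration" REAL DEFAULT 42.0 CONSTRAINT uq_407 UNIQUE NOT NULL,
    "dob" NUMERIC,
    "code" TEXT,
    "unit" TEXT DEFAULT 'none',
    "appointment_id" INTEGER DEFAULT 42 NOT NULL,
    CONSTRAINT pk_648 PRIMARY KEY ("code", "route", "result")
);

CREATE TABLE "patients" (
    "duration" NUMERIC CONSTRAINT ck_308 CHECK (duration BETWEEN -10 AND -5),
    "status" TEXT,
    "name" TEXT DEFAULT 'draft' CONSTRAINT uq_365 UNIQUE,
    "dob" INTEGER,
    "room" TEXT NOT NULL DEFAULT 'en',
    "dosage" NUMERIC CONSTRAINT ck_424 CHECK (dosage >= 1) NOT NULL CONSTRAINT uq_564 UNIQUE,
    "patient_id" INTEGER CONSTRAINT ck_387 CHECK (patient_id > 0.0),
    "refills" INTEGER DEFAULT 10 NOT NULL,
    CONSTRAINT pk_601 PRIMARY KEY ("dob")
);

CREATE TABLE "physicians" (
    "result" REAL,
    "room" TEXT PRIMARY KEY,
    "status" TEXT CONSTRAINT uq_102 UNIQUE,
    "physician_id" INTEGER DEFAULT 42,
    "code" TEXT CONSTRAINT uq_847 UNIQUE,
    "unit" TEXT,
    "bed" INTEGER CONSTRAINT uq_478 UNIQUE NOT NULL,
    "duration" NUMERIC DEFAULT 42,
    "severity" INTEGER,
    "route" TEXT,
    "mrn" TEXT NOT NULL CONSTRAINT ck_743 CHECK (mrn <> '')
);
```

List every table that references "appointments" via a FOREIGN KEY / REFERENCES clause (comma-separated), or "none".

No REFERENCES clause anywhere in the schema names appointments.

none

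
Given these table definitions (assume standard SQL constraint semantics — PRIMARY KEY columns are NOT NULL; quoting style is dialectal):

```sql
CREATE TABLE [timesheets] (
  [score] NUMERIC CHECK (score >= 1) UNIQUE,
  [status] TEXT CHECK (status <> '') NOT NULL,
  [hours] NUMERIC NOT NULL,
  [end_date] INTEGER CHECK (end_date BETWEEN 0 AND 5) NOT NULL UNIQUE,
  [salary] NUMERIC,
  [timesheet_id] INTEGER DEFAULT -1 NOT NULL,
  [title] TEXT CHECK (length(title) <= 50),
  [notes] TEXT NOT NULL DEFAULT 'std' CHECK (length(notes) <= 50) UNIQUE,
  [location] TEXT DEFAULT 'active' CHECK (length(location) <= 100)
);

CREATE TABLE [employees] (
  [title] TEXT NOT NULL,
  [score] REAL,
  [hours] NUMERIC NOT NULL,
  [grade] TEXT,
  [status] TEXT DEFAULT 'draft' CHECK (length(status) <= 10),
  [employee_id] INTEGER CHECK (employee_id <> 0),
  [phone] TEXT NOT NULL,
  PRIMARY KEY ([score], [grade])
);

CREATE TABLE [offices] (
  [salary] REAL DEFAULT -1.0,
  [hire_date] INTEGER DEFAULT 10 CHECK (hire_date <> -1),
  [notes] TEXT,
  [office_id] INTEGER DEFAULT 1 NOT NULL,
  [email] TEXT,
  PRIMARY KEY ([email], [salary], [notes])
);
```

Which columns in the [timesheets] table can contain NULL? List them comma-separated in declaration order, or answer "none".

- score: CHECK does not forbid NULL (a CHECK constraint passes when its expression is NULL) → nullable.
- status: declared NOT NULL → not nullable.
- hours: declared NOT NULL → not nullable.
- end_date: declared NOT NULL → not nullable.
- salary: no NOT NULL constraint applies → nullable.
- timesheet_id: declared NOT NULL → not nullable.
- title: CHECK does not forbid NULL (a CHECK constraint passes when its expression is NULL) → nullable.
- notes: declared NOT NULL → not nullable.
- location: CHECK does not forbid NULL (a CHECK constraint passes when its expression is NULL) → nullable.

score, salary, title, location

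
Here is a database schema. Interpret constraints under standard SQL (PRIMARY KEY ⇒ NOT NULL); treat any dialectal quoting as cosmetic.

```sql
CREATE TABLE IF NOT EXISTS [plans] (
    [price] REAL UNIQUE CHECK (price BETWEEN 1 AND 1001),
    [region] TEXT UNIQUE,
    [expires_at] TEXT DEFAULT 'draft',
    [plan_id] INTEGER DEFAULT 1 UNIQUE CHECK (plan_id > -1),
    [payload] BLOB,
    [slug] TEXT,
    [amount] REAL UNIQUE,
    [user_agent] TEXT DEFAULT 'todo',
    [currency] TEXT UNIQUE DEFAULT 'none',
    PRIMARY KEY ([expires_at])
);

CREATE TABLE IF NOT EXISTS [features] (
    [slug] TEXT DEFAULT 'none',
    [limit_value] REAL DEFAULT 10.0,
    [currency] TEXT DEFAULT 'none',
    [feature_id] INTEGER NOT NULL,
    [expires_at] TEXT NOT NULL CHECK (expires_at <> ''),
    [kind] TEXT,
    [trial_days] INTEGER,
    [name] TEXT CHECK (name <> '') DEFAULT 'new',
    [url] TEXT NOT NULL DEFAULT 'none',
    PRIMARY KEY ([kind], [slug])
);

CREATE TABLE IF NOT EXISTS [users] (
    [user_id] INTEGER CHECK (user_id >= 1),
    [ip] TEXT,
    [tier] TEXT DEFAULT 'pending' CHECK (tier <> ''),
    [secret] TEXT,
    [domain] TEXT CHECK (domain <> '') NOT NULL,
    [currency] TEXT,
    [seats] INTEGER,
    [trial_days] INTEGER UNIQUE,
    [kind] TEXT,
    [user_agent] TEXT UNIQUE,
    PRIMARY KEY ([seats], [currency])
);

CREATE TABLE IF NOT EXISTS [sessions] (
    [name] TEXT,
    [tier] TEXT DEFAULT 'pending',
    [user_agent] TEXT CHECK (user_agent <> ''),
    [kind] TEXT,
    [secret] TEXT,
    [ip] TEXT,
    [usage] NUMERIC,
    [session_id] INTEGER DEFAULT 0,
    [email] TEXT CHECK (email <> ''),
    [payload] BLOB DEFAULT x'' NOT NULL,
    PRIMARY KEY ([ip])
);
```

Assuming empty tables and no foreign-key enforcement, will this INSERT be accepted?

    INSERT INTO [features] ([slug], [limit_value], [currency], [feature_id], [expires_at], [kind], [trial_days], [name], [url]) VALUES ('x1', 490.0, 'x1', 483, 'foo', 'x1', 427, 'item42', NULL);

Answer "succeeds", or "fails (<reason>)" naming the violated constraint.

url is explicitly set to NULL, but url is declared NOT NULL.

fails (NOT NULL on url)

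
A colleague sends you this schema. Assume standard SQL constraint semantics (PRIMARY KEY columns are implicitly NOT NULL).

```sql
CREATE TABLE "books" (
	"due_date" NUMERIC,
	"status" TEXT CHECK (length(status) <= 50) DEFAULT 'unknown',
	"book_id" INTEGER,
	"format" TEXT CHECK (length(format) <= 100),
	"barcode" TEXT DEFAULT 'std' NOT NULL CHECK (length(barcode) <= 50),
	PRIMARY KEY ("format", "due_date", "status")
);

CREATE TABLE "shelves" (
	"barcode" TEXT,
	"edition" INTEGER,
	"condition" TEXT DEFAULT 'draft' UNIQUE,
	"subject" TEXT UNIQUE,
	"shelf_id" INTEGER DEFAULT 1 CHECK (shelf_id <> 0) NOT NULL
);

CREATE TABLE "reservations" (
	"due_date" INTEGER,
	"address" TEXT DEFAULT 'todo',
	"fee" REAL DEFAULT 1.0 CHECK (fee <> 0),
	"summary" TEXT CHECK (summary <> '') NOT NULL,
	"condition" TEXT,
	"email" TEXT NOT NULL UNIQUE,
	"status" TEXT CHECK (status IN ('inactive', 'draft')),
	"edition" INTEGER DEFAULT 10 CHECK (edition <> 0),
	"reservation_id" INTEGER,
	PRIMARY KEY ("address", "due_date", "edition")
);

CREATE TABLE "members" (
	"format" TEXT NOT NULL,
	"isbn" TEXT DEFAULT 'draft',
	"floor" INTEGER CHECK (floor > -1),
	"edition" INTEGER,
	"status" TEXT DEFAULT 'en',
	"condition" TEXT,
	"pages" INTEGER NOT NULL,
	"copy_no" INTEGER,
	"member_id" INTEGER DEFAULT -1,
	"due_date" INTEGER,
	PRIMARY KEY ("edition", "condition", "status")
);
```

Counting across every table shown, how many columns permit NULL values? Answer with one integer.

books: 1 nullable (book_id — PK (format, due_date, status) and explicit NOT NULL columns excluded).
shelves: 4 nullable (barcode, edition, condition, subject — PK none and explicit NOT NULL columns excluded).
reservations: 4 nullable (fee, condition, status, reservation_id — PK (address, due_date, edition) and explicit NOT NULL columns excluded).
members: 5 nullable (isbn, floor, copy_no, member_id, due_date — PK (edition, condition, status) and explicit NOT NULL columns excluded).
Total: 1 + 4 + 4 + 5 = 14.

14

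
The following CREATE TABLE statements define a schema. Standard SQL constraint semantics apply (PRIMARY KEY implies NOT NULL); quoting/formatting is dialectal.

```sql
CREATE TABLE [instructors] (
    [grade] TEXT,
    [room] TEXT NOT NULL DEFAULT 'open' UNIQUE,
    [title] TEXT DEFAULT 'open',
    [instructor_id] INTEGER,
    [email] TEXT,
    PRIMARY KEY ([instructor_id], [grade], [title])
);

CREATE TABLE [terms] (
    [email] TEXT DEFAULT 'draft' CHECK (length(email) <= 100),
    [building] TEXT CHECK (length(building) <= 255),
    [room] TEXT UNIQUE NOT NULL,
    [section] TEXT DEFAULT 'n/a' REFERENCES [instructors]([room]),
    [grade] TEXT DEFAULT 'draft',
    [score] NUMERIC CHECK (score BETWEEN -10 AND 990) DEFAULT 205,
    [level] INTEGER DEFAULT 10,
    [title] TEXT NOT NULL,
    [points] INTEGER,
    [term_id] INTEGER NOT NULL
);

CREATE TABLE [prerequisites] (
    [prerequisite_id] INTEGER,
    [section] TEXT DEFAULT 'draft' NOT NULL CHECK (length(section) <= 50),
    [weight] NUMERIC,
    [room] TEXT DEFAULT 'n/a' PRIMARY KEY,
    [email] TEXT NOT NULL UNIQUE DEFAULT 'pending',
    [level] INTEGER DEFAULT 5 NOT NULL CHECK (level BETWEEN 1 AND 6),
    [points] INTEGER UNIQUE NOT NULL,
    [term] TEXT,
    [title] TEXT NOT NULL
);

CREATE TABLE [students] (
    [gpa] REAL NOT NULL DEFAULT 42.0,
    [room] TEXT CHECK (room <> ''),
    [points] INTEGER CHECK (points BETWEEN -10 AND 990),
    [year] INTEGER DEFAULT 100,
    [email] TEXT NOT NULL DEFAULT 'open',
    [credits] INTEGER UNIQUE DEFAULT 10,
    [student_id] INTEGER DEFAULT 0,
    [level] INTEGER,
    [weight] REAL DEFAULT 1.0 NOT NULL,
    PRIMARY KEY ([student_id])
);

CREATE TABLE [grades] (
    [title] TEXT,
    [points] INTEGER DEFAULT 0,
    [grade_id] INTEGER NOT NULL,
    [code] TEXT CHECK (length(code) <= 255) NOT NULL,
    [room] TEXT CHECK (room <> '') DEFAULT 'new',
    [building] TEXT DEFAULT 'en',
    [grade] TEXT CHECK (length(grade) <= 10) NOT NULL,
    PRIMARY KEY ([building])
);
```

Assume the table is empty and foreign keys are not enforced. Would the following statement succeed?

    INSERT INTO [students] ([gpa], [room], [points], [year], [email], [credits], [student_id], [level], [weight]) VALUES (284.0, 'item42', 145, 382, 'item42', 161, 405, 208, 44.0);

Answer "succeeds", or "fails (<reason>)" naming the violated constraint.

succeeds

NOT NULL columns: email is supplied; gpa is supplied; student_id is supplied; weight is supplied.
CHECK constraints: 'item42' satisfies (room <> ''); 145 satisfies (points BETWEEN -10 AND 990).
No constraint is violated.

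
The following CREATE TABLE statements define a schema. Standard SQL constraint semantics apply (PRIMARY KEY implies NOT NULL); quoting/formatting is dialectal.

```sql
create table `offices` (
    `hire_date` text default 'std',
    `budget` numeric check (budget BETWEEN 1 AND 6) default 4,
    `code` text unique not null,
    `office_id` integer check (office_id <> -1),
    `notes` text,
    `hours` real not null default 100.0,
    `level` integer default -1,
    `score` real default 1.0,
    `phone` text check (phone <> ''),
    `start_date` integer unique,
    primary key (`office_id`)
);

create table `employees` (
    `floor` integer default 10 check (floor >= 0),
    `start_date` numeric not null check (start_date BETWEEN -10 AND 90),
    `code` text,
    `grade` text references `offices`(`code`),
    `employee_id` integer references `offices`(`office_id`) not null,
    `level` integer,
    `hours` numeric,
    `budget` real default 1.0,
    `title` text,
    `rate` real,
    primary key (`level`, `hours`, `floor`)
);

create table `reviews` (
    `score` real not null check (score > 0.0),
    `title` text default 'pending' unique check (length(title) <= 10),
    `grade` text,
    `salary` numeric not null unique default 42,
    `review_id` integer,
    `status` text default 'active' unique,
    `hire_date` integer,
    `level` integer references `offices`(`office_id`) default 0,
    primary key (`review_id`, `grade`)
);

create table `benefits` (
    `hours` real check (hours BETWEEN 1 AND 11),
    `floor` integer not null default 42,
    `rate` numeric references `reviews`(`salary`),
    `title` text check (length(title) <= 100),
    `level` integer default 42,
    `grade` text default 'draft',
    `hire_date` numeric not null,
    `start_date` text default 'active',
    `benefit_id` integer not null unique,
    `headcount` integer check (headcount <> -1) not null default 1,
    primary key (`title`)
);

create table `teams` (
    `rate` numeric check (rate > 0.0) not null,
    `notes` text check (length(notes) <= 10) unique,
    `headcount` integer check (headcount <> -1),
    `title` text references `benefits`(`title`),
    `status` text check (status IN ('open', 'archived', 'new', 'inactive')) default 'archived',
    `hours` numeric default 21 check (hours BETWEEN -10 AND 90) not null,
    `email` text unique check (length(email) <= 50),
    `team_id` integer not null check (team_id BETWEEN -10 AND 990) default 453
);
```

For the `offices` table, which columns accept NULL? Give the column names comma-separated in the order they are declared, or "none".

hire_date, budget, notes, level, score, phone, start_date

- hire_date: DEFAULT only fills an omitted column; an explicit NULL is still allowed → nullable.
- budget: CHECK does not forbid NULL (a CHECK constraint passes when its expression is NULL) → nullable.
- code: declared NOT NULL → not nullable.
- office_id: part of the PRIMARY KEY, which implies NOT NULL → not nullable.
- notes: no NOT NULL constraint applies → nullable.
- hours: declared NOT NULL → not nullable.
- level: DEFAULT only fills an omitted column; an explicit NULL is still allowed → nullable.
- score: DEFAULT only fills an omitted column; an explicit NULL is still allowed → nullable.
- phone: CHECK does not forbid NULL (a CHECK constraint passes when its expression is NULL) → nullable.
- start_date: UNIQUE does not imply NOT NULL → nullable.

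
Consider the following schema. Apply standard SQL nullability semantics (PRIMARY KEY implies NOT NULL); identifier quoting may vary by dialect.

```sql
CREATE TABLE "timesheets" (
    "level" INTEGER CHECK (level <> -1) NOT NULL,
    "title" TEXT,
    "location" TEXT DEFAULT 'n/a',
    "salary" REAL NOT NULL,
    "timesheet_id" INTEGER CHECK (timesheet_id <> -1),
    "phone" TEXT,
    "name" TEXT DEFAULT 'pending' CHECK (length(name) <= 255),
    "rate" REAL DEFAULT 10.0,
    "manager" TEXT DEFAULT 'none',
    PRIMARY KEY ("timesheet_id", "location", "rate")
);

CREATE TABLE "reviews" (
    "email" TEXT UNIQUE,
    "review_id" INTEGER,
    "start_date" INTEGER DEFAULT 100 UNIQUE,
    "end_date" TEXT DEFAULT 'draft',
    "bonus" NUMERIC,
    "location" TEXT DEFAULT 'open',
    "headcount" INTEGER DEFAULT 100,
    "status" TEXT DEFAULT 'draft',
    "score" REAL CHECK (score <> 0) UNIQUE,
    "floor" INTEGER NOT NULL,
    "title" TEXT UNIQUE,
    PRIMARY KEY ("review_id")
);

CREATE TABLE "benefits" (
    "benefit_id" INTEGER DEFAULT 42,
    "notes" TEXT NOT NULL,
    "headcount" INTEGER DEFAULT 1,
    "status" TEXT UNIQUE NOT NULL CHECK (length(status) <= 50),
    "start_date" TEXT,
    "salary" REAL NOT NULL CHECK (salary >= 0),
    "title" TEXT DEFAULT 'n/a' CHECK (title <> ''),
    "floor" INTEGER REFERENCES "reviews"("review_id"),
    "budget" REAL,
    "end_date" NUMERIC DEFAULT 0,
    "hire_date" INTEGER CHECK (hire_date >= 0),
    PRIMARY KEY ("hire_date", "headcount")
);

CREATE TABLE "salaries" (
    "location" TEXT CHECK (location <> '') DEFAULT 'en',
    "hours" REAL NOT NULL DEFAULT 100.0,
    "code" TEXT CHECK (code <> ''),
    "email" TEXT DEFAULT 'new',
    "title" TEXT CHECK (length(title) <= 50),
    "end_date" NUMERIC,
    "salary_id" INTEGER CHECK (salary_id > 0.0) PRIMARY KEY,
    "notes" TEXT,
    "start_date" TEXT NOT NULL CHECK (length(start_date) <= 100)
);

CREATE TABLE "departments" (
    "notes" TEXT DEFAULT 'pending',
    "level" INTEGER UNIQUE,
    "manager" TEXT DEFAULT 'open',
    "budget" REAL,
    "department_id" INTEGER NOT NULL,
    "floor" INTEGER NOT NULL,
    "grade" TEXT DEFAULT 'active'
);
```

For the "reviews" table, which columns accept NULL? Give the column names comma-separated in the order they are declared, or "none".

email, start_date, end_date, bonus, location, headcount, status, score, title

- email: UNIQUE does not imply NOT NULL → nullable.
- review_id: part of the PRIMARY KEY, which implies NOT NULL → not nullable.
- start_date: UNIQUE does not imply NOT NULL → nullable.
- end_date: DEFAULT only fills an omitted column; an explicit NULL is still allowed → nullable.
- bonus: no NOT NULL constraint applies → nullable.
- location: DEFAULT only fills an omitted column; an explicit NULL is still allowed → nullable.
- headcount: DEFAULT only fills an omitted column; an explicit NULL is still allowed → nullable.
- status: DEFAULT only fills an omitted column; an explicit NULL is still allowed → nullable.
- score: CHECK does not forbid NULL (a CHECK constraint passes when its expression is NULL) → nullable.
- floor: declared NOT NULL → not nullable.
- title: UNIQUE does not imply NOT NULL → nullable.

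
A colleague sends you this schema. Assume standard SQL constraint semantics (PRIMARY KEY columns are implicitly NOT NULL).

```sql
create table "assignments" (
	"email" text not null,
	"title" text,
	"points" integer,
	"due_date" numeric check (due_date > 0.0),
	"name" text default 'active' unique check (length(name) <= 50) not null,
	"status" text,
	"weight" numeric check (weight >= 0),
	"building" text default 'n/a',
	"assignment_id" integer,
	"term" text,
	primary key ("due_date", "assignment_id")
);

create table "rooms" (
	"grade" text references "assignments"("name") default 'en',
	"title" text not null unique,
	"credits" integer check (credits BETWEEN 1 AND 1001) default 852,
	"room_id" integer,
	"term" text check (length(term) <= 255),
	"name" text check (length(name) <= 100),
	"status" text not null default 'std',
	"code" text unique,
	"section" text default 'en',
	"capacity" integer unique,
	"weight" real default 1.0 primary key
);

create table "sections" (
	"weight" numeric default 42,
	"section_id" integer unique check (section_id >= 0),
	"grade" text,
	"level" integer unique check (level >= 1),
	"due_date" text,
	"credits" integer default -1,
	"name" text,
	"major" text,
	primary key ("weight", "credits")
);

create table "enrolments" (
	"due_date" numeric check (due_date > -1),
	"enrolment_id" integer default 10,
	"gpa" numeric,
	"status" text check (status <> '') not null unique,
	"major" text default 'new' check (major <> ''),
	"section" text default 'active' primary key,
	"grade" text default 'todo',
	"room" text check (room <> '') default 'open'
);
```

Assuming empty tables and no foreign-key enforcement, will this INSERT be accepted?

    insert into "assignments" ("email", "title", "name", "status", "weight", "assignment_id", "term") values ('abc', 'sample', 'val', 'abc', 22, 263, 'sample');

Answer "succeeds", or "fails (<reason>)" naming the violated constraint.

fails (NOT NULL on due_date)

due_date is omitted from the column list and has no DEFAULT, so it would receive NULL.
But due_date is part of the PRIMARY KEY (implied NOT NULL).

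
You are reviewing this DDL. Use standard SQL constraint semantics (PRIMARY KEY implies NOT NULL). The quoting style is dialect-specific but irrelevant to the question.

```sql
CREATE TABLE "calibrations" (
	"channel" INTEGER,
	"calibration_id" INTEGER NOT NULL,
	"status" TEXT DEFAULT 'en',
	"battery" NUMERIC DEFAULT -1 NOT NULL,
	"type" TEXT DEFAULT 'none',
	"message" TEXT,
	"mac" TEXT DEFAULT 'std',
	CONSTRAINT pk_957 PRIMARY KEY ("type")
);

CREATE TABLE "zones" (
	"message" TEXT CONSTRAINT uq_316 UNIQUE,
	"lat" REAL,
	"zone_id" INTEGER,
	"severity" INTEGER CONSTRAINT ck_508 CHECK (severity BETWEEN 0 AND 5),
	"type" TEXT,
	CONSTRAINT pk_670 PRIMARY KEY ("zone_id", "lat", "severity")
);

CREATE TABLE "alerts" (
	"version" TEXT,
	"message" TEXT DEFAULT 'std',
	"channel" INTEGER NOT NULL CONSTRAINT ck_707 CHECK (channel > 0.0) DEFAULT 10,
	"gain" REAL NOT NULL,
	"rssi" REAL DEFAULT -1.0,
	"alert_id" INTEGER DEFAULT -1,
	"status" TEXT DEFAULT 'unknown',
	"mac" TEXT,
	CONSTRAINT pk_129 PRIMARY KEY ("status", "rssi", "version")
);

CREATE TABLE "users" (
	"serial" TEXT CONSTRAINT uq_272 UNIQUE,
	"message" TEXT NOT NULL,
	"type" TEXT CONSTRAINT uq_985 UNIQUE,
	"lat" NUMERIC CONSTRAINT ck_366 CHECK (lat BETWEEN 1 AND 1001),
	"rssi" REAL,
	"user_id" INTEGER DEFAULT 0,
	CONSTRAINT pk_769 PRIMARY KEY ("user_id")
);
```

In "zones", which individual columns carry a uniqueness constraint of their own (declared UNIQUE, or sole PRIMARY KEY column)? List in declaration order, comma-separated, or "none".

message

- message: declared UNIQUE → unique.
- lat: part of a composite PRIMARY KEY — only the tuple is unique, not this column on its own.
- zone_id: part of a composite PRIMARY KEY — only the tuple is unique, not this column on its own.
- severity: part of a composite PRIMARY KEY — only the tuple is unique, not this column on its own.
- type: no UNIQUE or single-column PK constraint.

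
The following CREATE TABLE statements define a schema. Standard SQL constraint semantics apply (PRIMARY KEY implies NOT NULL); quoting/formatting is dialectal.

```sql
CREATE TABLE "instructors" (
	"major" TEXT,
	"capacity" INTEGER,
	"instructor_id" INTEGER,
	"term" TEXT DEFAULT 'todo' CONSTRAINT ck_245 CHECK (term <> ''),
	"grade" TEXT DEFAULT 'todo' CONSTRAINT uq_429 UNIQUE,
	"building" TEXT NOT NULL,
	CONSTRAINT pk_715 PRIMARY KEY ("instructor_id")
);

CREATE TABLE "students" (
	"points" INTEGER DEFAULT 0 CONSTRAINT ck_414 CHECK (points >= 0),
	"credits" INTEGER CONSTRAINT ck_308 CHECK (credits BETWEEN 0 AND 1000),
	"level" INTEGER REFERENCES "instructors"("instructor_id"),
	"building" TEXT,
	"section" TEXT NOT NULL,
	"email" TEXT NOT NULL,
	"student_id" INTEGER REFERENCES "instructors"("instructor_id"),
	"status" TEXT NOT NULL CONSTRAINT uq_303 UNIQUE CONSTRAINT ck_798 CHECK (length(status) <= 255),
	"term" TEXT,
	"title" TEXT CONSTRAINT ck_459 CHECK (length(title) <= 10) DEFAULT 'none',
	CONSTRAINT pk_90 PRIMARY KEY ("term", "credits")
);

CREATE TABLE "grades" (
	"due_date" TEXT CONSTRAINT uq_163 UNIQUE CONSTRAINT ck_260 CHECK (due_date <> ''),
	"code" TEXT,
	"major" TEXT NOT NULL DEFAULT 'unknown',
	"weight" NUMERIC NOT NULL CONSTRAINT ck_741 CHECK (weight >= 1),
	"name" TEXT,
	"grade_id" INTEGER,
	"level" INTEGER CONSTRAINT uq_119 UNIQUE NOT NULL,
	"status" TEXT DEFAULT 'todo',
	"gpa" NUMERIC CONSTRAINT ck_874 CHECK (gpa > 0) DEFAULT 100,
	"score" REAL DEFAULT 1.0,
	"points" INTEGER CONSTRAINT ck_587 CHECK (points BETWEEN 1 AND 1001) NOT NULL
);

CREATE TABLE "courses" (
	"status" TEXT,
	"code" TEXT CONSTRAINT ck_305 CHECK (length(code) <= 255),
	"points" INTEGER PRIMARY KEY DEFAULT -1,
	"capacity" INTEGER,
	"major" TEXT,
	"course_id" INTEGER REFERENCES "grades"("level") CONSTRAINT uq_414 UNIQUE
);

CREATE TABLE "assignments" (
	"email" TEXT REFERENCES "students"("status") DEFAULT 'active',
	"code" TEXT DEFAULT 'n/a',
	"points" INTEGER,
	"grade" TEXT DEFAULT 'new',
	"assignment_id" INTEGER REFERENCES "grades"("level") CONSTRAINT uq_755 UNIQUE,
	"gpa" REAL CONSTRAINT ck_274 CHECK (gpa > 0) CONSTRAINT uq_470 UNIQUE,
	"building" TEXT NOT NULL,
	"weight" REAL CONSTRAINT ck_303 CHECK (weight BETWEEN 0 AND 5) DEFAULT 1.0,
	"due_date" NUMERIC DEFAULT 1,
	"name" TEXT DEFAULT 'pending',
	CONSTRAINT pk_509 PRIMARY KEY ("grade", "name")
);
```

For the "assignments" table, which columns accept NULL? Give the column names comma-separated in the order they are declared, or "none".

- email: a foreign key column may be NULL unless separately constrained → nullable.
- code: DEFAULT only fills an omitted column; an explicit NULL is still allowed → nullable.
- points: no NOT NULL constraint applies → nullable.
- grade: part of the PRIMARY KEY, which implies NOT NULL → not nullable.
- assignment_id: a foreign key column may be NULL unless separately constrained → nullable.
- gpa: CHECK does not forbid NULL (a CHECK constraint passes when its expression is NULL) → nullable.
- building: declared NOT NULL → not nullable.
- weight: CHECK does not forbid NULL (a CHECK constraint passes when its expression is NULL) → nullable.
- due_date: DEFAULT only fills an omitted column; an explicit NULL is still allowed → nullable.
- name: part of the PRIMARY KEY, which implies NOT NULL → not nullable.

email, code, points, assignment_id, gpa, weight, due_date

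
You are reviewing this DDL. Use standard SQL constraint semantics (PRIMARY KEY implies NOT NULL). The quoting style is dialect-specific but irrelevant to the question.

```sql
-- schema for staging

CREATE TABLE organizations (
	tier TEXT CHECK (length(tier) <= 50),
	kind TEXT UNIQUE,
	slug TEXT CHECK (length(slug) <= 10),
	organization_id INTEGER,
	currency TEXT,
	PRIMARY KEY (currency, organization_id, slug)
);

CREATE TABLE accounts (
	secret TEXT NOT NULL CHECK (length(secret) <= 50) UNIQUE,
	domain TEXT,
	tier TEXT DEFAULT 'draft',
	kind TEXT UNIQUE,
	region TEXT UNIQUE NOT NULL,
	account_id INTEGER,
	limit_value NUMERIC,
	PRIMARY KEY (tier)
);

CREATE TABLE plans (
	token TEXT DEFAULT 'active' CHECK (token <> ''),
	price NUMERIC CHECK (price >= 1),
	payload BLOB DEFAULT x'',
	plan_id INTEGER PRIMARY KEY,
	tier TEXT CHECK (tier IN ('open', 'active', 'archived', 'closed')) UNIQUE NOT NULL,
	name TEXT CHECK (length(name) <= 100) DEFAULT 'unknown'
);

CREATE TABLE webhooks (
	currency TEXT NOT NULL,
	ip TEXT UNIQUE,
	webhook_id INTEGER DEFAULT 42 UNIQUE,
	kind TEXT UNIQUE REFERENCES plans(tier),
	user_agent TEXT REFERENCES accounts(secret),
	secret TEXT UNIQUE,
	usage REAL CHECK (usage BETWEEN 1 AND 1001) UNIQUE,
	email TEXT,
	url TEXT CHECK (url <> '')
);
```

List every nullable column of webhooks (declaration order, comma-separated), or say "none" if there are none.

- currency: declared NOT NULL → not nullable.
- ip: UNIQUE does not imply NOT NULL → nullable.
- webhook_id: UNIQUE does not imply NOT NULL → nullable.
- kind: a foreign key column may be NULL unless separately constrained → nullable.
- user_agent: a foreign key column may be NULL unless separately constrained → nullable.
- secret: UNIQUE does not imply NOT NULL → nullable.
- usage: CHECK does not forbid NULL (a CHECK constraint passes when its expression is NULL) → nullable.
- email: no NOT NULL constraint applies → nullable.
- url: CHECK does not forbid NULL (a CHECK constraint passes when its expression is NULL) → nullable.

ip, webhook_id, kind, user_agent, secret, usage, email, url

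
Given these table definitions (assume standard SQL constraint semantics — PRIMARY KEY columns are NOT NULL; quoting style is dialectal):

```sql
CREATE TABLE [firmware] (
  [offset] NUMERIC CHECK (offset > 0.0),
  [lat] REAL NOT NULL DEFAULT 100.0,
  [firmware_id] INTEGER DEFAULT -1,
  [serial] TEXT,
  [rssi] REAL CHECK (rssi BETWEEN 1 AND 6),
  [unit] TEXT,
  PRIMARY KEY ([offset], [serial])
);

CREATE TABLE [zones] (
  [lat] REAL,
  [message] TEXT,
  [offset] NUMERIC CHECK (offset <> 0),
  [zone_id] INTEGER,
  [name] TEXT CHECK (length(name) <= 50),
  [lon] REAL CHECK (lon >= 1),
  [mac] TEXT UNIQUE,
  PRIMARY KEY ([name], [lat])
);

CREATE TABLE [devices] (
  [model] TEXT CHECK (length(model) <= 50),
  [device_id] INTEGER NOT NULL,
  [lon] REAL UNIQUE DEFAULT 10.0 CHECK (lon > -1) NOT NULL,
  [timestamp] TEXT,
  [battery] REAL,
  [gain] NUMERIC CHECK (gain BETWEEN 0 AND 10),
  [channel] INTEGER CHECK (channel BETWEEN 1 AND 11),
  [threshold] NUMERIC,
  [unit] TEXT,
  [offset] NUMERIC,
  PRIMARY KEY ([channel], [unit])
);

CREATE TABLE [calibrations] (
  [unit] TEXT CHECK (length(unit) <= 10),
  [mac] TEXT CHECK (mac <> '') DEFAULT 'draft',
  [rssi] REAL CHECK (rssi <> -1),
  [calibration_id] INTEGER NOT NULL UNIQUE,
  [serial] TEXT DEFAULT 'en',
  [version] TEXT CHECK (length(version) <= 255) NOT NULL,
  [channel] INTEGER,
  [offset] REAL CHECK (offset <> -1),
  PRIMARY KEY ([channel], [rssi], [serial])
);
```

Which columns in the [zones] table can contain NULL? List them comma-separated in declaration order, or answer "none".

- lat: part of the PRIMARY KEY, which implies NOT NULL → not nullable.
- message: no NOT NULL constraint applies → nullable.
- offset: CHECK does not forbid NULL (a CHECK constraint passes when its expression is NULL) → nullable.
- zone_id: no NOT NULL constraint applies → nullable.
- name: part of the PRIMARY KEY, which implies NOT NULL → not nullable.
- lon: CHECK does not forbid NULL (a CHECK constraint passes when its expression is NULL) → nullable.
- mac: UNIQUE does not imply NOT NULL → nullable.

message, offset, zone_id, lon, mac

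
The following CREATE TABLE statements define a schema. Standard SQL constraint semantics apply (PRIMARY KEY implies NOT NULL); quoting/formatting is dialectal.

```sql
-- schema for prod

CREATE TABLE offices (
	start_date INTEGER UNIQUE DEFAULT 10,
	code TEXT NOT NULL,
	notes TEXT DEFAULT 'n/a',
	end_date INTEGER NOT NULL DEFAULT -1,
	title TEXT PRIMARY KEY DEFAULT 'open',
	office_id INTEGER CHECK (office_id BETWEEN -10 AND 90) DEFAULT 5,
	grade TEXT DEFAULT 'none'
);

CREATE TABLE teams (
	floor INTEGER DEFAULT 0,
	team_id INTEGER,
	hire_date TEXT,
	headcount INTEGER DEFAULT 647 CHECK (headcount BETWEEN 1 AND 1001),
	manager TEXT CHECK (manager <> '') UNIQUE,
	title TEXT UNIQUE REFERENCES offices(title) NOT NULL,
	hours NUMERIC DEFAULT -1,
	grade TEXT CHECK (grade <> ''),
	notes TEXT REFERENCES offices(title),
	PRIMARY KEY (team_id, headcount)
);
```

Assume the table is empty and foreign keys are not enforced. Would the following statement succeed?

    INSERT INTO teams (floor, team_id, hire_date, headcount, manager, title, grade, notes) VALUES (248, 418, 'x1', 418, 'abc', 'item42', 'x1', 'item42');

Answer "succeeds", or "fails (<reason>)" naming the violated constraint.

NOT NULL columns: headcount is supplied; team_id is supplied; title is supplied.
CHECK constraints: 418 satisfies (headcount BETWEEN 1 AND 1001); 'abc' satisfies (manager <> ''); 'x1' satisfies (grade <> '').
No constraint is violated.

succeeds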